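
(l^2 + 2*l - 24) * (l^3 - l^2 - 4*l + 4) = l^5 + l^4 - 30*l^3 + 20*l^2 + 104*l - 96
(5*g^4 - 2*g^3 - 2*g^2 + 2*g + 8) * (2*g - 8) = 10*g^5 - 44*g^4 + 12*g^3 + 20*g^2 - 64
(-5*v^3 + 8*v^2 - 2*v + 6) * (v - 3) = -5*v^4 + 23*v^3 - 26*v^2 + 12*v - 18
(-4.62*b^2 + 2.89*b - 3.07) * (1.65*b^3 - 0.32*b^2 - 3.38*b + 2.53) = -7.623*b^5 + 6.2469*b^4 + 9.6253*b^3 - 20.4744*b^2 + 17.6883*b - 7.7671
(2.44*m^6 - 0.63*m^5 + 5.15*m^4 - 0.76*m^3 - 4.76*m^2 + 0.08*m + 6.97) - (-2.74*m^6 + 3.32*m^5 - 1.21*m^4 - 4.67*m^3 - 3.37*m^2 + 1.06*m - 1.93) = 5.18*m^6 - 3.95*m^5 + 6.36*m^4 + 3.91*m^3 - 1.39*m^2 - 0.98*m + 8.9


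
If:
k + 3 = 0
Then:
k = -3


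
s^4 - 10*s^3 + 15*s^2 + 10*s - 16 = (s - 8)*(s - 2)*(s - 1)*(s + 1)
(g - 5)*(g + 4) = g^2 - g - 20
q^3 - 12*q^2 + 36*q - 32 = (q - 8)*(q - 2)^2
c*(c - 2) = c^2 - 2*c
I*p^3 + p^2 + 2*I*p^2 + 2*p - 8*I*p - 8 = (p - 2)*(p + 4)*(I*p + 1)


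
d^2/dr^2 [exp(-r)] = exp(-r)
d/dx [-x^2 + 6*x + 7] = 6 - 2*x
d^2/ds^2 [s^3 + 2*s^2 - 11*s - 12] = 6*s + 4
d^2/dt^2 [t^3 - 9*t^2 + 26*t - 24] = 6*t - 18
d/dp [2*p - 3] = 2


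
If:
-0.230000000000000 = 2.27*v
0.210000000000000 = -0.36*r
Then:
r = -0.58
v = -0.10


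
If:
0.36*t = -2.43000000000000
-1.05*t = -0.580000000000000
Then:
No Solution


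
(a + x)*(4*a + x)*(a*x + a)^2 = 4*a^4*x^2 + 8*a^4*x + 4*a^4 + 5*a^3*x^3 + 10*a^3*x^2 + 5*a^3*x + a^2*x^4 + 2*a^2*x^3 + a^2*x^2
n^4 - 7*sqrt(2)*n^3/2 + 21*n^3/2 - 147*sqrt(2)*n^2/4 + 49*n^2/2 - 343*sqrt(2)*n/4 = n*(n + 7/2)*(n + 7)*(n - 7*sqrt(2)/2)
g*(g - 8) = g^2 - 8*g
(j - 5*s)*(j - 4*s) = j^2 - 9*j*s + 20*s^2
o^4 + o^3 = o^3*(o + 1)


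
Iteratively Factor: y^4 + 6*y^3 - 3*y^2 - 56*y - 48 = (y + 4)*(y^3 + 2*y^2 - 11*y - 12) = (y - 3)*(y + 4)*(y^2 + 5*y + 4) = (y - 3)*(y + 4)^2*(y + 1)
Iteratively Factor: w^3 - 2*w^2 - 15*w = (w + 3)*(w^2 - 5*w) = (w - 5)*(w + 3)*(w)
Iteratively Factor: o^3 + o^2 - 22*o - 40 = (o - 5)*(o^2 + 6*o + 8) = (o - 5)*(o + 2)*(o + 4)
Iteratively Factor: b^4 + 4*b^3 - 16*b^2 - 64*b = (b)*(b^3 + 4*b^2 - 16*b - 64) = b*(b + 4)*(b^2 - 16) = b*(b - 4)*(b + 4)*(b + 4)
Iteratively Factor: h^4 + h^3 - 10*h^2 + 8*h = (h - 1)*(h^3 + 2*h^2 - 8*h) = (h - 2)*(h - 1)*(h^2 + 4*h) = (h - 2)*(h - 1)*(h + 4)*(h)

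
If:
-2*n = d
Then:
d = -2*n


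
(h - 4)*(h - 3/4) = h^2 - 19*h/4 + 3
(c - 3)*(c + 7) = c^2 + 4*c - 21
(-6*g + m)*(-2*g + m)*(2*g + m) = 24*g^3 - 4*g^2*m - 6*g*m^2 + m^3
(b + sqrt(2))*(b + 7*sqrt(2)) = b^2 + 8*sqrt(2)*b + 14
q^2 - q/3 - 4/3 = (q - 4/3)*(q + 1)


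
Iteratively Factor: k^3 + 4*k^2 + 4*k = (k + 2)*(k^2 + 2*k) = (k + 2)^2*(k)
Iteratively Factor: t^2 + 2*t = (t + 2)*(t)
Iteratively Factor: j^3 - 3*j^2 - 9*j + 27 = (j - 3)*(j^2 - 9) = (j - 3)^2*(j + 3)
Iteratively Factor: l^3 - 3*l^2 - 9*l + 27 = (l + 3)*(l^2 - 6*l + 9) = (l - 3)*(l + 3)*(l - 3)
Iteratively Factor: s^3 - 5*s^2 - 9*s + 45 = (s + 3)*(s^2 - 8*s + 15) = (s - 3)*(s + 3)*(s - 5)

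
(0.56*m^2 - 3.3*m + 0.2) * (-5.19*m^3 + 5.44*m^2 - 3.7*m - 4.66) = -2.9064*m^5 + 20.1734*m^4 - 21.062*m^3 + 10.6884*m^2 + 14.638*m - 0.932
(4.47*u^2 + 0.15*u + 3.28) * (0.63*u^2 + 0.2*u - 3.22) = 2.8161*u^4 + 0.9885*u^3 - 12.297*u^2 + 0.173*u - 10.5616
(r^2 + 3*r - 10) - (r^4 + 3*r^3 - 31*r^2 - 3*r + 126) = -r^4 - 3*r^3 + 32*r^2 + 6*r - 136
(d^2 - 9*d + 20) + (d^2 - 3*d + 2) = 2*d^2 - 12*d + 22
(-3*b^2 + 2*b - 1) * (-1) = 3*b^2 - 2*b + 1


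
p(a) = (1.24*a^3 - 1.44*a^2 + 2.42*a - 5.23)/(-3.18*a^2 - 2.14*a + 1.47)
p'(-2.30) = 1.09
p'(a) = (6.36*a + 2.14)*(1.24*a^3 - 1.44*a^2 + 2.42*a - 5.23)/(-3.18*a^2 - 2.14*a + 1.47)^2 + (3.72*a^2 - 2.88*a + 2.42)/(-3.18*a^2 - 2.14*a + 1.47) = (-3.9432*a^4 - 5.3072*a^3 + 16.2456*a^2 - 37.4964*a - 7.6348)/(10.1124*a^4 + 13.6104*a^3 - 4.7696*a^2 - 6.2916*a + 2.1609)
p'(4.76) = -0.37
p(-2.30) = 3.21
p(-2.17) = 3.38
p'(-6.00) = -0.32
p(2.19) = -0.34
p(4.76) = -1.33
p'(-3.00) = 0.17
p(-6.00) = 3.39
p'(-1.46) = 16.84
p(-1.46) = 7.18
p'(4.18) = -0.37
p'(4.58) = -0.37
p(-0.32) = -3.39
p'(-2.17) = 1.49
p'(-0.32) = 1.84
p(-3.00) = 2.84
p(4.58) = -1.26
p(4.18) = -1.12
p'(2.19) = -0.46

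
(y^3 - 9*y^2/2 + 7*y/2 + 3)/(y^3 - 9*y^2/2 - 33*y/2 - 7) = (y^2 - 5*y + 6)/(y^2 - 5*y - 14)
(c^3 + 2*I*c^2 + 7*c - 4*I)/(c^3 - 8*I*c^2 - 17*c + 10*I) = (c^2 + 3*I*c + 4)/(c^2 - 7*I*c - 10)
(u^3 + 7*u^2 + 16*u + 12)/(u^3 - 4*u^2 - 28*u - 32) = (u + 3)/(u - 8)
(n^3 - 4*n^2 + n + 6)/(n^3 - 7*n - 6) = (n - 2)/(n + 2)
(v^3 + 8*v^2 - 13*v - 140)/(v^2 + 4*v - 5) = (v^2 + 3*v - 28)/(v - 1)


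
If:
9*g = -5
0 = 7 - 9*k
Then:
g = -5/9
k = 7/9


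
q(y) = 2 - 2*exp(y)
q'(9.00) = -16206.17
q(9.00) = -16204.17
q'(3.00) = -40.17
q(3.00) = -38.17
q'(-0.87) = -0.84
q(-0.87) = 1.16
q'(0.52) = -3.36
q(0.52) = -1.36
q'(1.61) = -10.01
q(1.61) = -8.01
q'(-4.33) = -0.03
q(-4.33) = 1.97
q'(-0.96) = -0.77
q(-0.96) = 1.23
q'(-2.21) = -0.22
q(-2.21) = 1.78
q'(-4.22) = -0.03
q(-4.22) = 1.97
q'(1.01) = -5.49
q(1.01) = -3.49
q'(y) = -2*exp(y)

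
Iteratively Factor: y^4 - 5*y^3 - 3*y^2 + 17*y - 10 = (y + 2)*(y^3 - 7*y^2 + 11*y - 5) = (y - 1)*(y + 2)*(y^2 - 6*y + 5) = (y - 1)^2*(y + 2)*(y - 5)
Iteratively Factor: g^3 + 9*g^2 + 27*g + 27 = (g + 3)*(g^2 + 6*g + 9) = (g + 3)^2*(g + 3)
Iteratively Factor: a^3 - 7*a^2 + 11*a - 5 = (a - 1)*(a^2 - 6*a + 5) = (a - 1)^2*(a - 5)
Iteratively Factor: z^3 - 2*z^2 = (z)*(z^2 - 2*z) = z^2*(z - 2)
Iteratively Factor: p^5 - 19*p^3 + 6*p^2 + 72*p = (p - 3)*(p^4 + 3*p^3 - 10*p^2 - 24*p) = p*(p - 3)*(p^3 + 3*p^2 - 10*p - 24) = p*(p - 3)*(p + 2)*(p^2 + p - 12) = p*(p - 3)*(p + 2)*(p + 4)*(p - 3)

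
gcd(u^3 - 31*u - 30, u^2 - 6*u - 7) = u + 1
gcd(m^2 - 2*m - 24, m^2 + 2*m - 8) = m + 4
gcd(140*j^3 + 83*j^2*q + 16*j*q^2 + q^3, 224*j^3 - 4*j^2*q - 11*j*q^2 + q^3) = 4*j + q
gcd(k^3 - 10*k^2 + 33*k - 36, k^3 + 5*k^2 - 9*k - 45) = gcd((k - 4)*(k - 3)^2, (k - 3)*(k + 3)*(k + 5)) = k - 3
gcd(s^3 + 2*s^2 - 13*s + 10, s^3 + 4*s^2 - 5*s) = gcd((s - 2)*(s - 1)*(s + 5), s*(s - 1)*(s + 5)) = s^2 + 4*s - 5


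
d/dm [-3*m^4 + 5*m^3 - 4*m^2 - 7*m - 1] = -12*m^3 + 15*m^2 - 8*m - 7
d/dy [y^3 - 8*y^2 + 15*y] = 3*y^2 - 16*y + 15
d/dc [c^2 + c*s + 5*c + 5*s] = 2*c + s + 5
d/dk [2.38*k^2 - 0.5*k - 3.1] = 4.76*k - 0.5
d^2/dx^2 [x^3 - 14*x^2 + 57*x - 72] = 6*x - 28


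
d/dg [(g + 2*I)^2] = 2*g + 4*I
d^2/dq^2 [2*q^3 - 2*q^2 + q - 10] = 12*q - 4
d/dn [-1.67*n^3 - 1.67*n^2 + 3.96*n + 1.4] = -5.01*n^2 - 3.34*n + 3.96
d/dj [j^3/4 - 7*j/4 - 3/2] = 3*j^2/4 - 7/4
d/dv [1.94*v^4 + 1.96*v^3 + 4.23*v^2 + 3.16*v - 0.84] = 7.76*v^3 + 5.88*v^2 + 8.46*v + 3.16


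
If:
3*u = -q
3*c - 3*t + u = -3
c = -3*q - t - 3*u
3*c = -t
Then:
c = -9/35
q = -9/35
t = 27/35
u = 3/35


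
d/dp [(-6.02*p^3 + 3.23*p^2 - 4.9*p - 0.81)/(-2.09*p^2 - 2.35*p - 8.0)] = (12.5818*p^4 + 28.294*p^3 + 126.6485*p^2 - 55.0658*p + 37.2965)/(4.3681*p^4 + 9.823*p^3 + 38.9625*p^2 + 37.6*p + 64.0)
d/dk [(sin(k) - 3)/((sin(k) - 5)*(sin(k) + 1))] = (6*sin(k) + cos(k)^2 - 18)*cos(k)/((sin(k) - 5)^2*(sin(k) + 1)^2)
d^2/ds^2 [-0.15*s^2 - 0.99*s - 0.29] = -0.300000000000000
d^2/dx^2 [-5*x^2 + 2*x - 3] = -10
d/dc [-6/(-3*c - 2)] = -18/(3*c + 2)^2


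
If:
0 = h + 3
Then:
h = -3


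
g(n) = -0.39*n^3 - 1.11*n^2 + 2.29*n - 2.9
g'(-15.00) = -227.66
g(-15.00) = 1029.25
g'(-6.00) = -26.51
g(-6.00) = 27.64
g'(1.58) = -4.14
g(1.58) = -3.59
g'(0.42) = 1.15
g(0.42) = -2.16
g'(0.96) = -0.92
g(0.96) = -2.07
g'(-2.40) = 0.88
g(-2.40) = -9.40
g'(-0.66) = 3.25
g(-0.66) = -4.78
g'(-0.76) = 3.30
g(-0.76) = -5.11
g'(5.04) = -38.62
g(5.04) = -69.48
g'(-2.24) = 1.39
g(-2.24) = -9.22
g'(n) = -1.17*n^2 - 2.22*n + 2.29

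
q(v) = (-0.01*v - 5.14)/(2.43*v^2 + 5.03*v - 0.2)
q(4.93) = -0.06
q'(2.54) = 0.11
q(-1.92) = 5.69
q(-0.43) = 2.68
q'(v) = (-4.86*v - 5.03)*(-0.01*v - 5.14)/(2.43*v^2 + 5.03*v - 0.2)^2 - 0.01/(2.43*v^2 + 5.03*v - 0.2)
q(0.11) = -13.43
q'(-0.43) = 4.13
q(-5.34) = -0.12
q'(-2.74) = -2.34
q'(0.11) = 195.30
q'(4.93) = 0.02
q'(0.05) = 8176.85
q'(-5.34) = -0.06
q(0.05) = -89.28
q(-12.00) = -0.02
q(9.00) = -0.02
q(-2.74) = -1.20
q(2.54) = -0.18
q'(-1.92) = -27.20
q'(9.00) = 0.00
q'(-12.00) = -0.00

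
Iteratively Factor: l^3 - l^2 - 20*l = (l)*(l^2 - l - 20) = l*(l + 4)*(l - 5)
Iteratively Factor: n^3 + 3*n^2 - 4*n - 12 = (n + 2)*(n^2 + n - 6) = (n + 2)*(n + 3)*(n - 2)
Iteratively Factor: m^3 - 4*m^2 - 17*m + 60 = (m - 5)*(m^2 + m - 12) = (m - 5)*(m - 3)*(m + 4)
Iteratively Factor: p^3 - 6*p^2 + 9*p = (p - 3)*(p^2 - 3*p) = (p - 3)^2*(p)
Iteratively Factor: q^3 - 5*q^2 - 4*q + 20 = (q + 2)*(q^2 - 7*q + 10) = (q - 2)*(q + 2)*(q - 5)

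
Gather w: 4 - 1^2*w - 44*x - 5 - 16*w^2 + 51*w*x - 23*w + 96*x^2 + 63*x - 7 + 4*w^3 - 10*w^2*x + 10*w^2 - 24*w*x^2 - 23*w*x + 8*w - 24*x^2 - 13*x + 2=4*w^3 + w^2*(-10*x - 6) + w*(-24*x^2 + 28*x - 16) + 72*x^2 + 6*x - 6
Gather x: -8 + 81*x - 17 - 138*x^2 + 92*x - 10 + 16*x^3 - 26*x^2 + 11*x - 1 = 16*x^3 - 164*x^2 + 184*x - 36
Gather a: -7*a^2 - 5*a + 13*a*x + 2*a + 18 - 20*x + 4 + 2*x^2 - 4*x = -7*a^2 + a*(13*x - 3) + 2*x^2 - 24*x + 22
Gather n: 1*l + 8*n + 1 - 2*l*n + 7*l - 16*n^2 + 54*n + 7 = 8*l - 16*n^2 + n*(62 - 2*l) + 8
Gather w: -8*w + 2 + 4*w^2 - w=4*w^2 - 9*w + 2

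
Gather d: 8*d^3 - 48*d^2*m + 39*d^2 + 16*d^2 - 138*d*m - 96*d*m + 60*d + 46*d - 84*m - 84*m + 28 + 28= 8*d^3 + d^2*(55 - 48*m) + d*(106 - 234*m) - 168*m + 56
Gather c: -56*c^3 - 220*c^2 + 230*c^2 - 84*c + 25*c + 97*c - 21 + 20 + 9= -56*c^3 + 10*c^2 + 38*c + 8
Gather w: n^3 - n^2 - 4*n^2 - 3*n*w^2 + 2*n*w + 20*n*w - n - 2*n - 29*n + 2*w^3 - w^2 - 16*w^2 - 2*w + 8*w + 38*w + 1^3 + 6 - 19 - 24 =n^3 - 5*n^2 - 32*n + 2*w^3 + w^2*(-3*n - 17) + w*(22*n + 44) - 36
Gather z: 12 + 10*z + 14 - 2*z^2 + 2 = -2*z^2 + 10*z + 28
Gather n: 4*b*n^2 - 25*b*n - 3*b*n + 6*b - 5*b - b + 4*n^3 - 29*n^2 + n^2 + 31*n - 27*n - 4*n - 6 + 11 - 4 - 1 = -28*b*n + 4*n^3 + n^2*(4*b - 28)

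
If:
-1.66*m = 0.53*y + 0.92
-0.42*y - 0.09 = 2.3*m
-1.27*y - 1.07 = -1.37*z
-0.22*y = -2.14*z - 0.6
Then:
No Solution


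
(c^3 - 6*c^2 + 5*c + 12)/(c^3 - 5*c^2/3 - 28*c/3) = 3*(c^2 - 2*c - 3)/(c*(3*c + 7))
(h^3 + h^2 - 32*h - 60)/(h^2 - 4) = (h^2 - h - 30)/(h - 2)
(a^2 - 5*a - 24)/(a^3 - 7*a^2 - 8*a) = (a + 3)/(a*(a + 1))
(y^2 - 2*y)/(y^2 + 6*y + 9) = y*(y - 2)/(y^2 + 6*y + 9)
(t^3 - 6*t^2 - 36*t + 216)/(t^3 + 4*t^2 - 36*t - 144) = (t - 6)/(t + 4)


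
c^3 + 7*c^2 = c^2*(c + 7)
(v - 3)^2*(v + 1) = v^3 - 5*v^2 + 3*v + 9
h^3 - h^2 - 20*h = h*(h - 5)*(h + 4)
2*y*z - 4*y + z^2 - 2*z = (2*y + z)*(z - 2)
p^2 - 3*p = p*(p - 3)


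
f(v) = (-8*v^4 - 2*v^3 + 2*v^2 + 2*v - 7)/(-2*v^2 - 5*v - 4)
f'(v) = (4*v + 5)*(-8*v^4 - 2*v^3 + 2*v^2 + 2*v - 7)/(-2*v^2 - 5*v - 4)^2 + (-32*v^3 - 6*v^2 + 4*v + 2)/(-2*v^2 - 5*v - 4) = (32*v^5 + 124*v^4 + 148*v^3 + 18*v^2 - 44*v - 43)/(4*v^4 + 20*v^3 + 41*v^2 + 40*v + 16)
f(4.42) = 48.87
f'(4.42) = 26.89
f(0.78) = 0.89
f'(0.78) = 0.71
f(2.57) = 12.36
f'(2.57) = 12.70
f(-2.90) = 81.18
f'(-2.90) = -29.21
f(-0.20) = 2.38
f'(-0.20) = -3.63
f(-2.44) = 68.65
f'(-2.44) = -25.52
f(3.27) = 23.09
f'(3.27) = 17.98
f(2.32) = 9.42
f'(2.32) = 10.85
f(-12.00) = 699.03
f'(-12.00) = -104.86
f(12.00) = 480.22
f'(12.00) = 87.10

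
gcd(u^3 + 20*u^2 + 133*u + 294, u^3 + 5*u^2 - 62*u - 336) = u^2 + 13*u + 42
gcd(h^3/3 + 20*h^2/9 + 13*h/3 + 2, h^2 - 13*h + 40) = 1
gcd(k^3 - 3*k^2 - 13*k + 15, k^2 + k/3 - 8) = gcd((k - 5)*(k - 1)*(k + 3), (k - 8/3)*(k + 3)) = k + 3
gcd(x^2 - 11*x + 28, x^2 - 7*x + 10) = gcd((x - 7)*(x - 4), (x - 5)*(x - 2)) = 1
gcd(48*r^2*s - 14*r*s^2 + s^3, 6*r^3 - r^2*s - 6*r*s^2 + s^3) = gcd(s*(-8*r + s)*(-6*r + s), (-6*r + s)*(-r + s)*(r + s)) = 6*r - s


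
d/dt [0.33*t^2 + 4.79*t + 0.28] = 0.66*t + 4.79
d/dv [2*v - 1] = 2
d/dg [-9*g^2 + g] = 1 - 18*g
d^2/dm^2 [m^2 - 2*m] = 2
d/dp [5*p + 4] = 5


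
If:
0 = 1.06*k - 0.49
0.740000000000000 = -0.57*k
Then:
No Solution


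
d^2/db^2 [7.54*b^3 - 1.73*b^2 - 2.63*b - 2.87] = 45.24*b - 3.46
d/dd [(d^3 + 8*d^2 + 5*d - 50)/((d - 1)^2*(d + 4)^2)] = (-d^4 - 13*d^3 - 27*d^2 + 121*d + 280)/(d^6 + 9*d^5 + 15*d^4 - 45*d^3 - 60*d^2 + 144*d - 64)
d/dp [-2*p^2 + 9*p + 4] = 9 - 4*p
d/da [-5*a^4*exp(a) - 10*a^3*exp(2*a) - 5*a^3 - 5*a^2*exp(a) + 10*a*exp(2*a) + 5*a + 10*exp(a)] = -5*a^4*exp(a) - 20*a^3*exp(2*a) - 20*a^3*exp(a) - 30*a^2*exp(2*a) - 5*a^2*exp(a) - 15*a^2 + 20*a*exp(2*a) - 10*a*exp(a) + 10*exp(2*a) + 10*exp(a) + 5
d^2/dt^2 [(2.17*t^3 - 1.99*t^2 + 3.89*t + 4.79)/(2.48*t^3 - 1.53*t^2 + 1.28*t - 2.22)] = (-8.010896*t^6 + 102.219648*t^5 + 446.231856*t^4 - 466.098482*t^3 + 419.068902*t^2 + 86.837652*t - 14.35094)/(15.252992*t^9 - 28.230336*t^8 + 41.033832*t^7 - 73.684233*t^6 + 71.72016*t^5 - 65.393658*t^4 + 64.850336*t^3 - 33.5331*t^2 + 18.925056*t - 10.941048)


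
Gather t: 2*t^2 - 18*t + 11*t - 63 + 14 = 2*t^2 - 7*t - 49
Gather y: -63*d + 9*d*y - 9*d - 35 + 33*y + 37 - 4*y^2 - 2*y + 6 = -72*d - 4*y^2 + y*(9*d + 31) + 8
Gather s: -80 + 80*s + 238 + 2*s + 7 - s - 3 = 81*s + 162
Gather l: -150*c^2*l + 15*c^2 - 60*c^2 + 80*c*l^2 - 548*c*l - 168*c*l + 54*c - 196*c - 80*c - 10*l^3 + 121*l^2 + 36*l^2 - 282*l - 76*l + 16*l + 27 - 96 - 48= -45*c^2 - 222*c - 10*l^3 + l^2*(80*c + 157) + l*(-150*c^2 - 716*c - 342) - 117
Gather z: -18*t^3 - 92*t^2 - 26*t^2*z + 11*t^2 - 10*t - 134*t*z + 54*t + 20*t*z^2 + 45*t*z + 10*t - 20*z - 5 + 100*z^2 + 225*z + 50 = -18*t^3 - 81*t^2 + 54*t + z^2*(20*t + 100) + z*(-26*t^2 - 89*t + 205) + 45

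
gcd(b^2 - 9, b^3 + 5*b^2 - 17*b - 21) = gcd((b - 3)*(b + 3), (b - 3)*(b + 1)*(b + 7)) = b - 3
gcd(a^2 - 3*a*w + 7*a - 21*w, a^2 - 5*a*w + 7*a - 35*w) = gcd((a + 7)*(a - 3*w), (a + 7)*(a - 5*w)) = a + 7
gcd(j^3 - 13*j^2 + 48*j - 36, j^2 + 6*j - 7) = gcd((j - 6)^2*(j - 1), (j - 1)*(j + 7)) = j - 1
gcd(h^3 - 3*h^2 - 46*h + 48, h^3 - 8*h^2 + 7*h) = h - 1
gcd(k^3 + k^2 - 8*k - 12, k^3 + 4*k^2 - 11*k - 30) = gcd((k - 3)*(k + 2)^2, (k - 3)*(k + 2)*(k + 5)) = k^2 - k - 6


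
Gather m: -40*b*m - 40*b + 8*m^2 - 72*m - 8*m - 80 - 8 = -40*b + 8*m^2 + m*(-40*b - 80) - 88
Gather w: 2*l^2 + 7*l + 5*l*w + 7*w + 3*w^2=2*l^2 + 7*l + 3*w^2 + w*(5*l + 7)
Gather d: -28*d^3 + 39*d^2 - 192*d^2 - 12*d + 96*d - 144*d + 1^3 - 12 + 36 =-28*d^3 - 153*d^2 - 60*d + 25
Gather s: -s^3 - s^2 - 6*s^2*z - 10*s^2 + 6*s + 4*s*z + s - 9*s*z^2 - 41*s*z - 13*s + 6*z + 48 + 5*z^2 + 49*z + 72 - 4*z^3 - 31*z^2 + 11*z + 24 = -s^3 + s^2*(-6*z - 11) + s*(-9*z^2 - 37*z - 6) - 4*z^3 - 26*z^2 + 66*z + 144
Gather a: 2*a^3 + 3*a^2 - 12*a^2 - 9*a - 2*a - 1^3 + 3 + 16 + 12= 2*a^3 - 9*a^2 - 11*a + 30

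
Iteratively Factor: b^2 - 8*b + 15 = (b - 3)*(b - 5)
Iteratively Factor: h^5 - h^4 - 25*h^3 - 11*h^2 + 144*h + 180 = (h + 2)*(h^4 - 3*h^3 - 19*h^2 + 27*h + 90) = (h + 2)^2*(h^3 - 5*h^2 - 9*h + 45) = (h - 5)*(h + 2)^2*(h^2 - 9) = (h - 5)*(h - 3)*(h + 2)^2*(h + 3)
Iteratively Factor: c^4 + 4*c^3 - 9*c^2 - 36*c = (c + 3)*(c^3 + c^2 - 12*c) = c*(c + 3)*(c^2 + c - 12) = c*(c + 3)*(c + 4)*(c - 3)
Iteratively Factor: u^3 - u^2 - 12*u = (u + 3)*(u^2 - 4*u) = u*(u + 3)*(u - 4)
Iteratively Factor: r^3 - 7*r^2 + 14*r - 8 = (r - 4)*(r^2 - 3*r + 2) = (r - 4)*(r - 1)*(r - 2)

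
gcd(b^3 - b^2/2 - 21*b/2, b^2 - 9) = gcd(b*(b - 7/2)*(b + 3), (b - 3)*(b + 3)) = b + 3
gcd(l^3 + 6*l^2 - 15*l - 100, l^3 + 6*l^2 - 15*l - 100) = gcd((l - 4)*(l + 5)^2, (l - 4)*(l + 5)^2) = l^3 + 6*l^2 - 15*l - 100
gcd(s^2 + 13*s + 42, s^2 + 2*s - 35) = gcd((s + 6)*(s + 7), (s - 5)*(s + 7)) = s + 7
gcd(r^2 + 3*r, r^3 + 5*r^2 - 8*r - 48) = 1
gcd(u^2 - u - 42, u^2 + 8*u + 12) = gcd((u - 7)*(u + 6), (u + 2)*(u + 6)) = u + 6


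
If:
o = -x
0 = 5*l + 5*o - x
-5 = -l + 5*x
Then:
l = -30/19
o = 25/19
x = -25/19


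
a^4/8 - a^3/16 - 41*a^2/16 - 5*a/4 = a*(a/4 + 1)*(a/2 + 1/4)*(a - 5)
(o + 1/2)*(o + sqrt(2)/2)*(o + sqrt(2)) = o^3 + o^2/2 + 3*sqrt(2)*o^2/2 + o + 3*sqrt(2)*o/4 + 1/2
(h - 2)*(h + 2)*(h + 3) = h^3 + 3*h^2 - 4*h - 12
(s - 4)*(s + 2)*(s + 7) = s^3 + 5*s^2 - 22*s - 56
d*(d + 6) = d^2 + 6*d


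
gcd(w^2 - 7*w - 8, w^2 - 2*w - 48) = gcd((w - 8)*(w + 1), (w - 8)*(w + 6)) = w - 8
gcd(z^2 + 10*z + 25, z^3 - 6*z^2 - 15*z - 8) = 1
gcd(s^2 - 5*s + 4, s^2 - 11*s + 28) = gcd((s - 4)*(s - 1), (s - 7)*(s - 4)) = s - 4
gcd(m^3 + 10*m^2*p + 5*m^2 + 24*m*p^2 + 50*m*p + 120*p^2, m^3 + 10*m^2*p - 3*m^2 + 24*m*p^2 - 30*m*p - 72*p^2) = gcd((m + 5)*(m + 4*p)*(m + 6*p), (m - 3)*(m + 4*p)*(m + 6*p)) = m^2 + 10*m*p + 24*p^2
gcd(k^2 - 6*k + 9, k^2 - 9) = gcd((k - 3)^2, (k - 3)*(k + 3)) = k - 3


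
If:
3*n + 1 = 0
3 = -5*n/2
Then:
No Solution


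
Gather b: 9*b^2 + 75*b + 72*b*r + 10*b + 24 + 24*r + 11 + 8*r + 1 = 9*b^2 + b*(72*r + 85) + 32*r + 36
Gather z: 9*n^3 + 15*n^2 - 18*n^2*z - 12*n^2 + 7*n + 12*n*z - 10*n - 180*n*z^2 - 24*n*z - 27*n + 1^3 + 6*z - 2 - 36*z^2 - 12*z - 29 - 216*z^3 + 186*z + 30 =9*n^3 + 3*n^2 - 30*n - 216*z^3 + z^2*(-180*n - 36) + z*(-18*n^2 - 12*n + 180)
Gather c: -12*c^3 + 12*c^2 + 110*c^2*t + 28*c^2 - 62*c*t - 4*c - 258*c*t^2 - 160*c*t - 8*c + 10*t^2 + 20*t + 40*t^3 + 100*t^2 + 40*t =-12*c^3 + c^2*(110*t + 40) + c*(-258*t^2 - 222*t - 12) + 40*t^3 + 110*t^2 + 60*t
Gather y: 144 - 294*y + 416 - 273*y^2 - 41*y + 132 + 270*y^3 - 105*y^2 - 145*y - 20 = 270*y^3 - 378*y^2 - 480*y + 672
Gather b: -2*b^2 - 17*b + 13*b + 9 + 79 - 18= -2*b^2 - 4*b + 70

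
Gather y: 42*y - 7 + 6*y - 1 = 48*y - 8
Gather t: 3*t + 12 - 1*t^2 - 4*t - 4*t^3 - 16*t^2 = -4*t^3 - 17*t^2 - t + 12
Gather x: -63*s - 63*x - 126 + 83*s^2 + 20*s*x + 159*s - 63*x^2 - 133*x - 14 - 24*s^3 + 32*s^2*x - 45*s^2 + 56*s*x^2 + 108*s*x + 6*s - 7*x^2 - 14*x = -24*s^3 + 38*s^2 + 102*s + x^2*(56*s - 70) + x*(32*s^2 + 128*s - 210) - 140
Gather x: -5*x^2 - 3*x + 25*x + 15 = -5*x^2 + 22*x + 15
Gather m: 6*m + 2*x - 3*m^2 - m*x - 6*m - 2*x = -3*m^2 - m*x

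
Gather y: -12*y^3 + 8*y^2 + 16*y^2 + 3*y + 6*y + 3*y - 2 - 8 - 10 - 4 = -12*y^3 + 24*y^2 + 12*y - 24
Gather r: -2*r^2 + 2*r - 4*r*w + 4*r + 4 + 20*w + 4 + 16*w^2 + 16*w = -2*r^2 + r*(6 - 4*w) + 16*w^2 + 36*w + 8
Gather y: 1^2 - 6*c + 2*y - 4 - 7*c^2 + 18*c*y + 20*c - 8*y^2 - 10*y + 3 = -7*c^2 + 14*c - 8*y^2 + y*(18*c - 8)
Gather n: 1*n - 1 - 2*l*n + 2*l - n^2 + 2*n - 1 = 2*l - n^2 + n*(3 - 2*l) - 2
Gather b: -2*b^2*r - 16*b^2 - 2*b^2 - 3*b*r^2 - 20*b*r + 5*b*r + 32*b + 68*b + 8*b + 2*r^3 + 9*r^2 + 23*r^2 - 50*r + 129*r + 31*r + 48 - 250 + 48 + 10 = b^2*(-2*r - 18) + b*(-3*r^2 - 15*r + 108) + 2*r^3 + 32*r^2 + 110*r - 144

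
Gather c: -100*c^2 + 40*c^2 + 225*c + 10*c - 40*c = -60*c^2 + 195*c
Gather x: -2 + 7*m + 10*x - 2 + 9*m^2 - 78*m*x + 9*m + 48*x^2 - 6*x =9*m^2 + 16*m + 48*x^2 + x*(4 - 78*m) - 4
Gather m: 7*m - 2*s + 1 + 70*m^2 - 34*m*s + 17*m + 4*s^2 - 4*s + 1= 70*m^2 + m*(24 - 34*s) + 4*s^2 - 6*s + 2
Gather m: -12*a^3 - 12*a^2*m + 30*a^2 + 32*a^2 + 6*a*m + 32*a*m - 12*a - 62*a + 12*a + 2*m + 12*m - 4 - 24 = -12*a^3 + 62*a^2 - 62*a + m*(-12*a^2 + 38*a + 14) - 28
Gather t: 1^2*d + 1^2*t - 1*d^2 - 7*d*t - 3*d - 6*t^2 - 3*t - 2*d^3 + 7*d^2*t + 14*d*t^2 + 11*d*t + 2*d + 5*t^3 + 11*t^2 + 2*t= -2*d^3 - d^2 + 5*t^3 + t^2*(14*d + 5) + t*(7*d^2 + 4*d)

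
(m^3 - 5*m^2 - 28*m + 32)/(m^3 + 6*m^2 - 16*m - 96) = (m^2 - 9*m + 8)/(m^2 + 2*m - 24)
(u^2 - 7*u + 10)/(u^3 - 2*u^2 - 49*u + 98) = (u - 5)/(u^2 - 49)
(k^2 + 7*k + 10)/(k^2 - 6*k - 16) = (k + 5)/(k - 8)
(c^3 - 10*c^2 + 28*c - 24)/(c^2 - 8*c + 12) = c - 2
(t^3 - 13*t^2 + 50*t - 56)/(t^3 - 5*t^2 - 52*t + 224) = (t^2 - 9*t + 14)/(t^2 - t - 56)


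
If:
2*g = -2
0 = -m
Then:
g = -1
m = 0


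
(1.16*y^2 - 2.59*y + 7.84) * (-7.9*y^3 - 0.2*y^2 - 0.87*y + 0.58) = -9.164*y^5 + 20.229*y^4 - 62.4272*y^3 + 1.3581*y^2 - 8.323*y + 4.5472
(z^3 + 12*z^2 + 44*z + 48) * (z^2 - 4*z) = z^5 + 8*z^4 - 4*z^3 - 128*z^2 - 192*z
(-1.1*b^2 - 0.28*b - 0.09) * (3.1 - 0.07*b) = 0.077*b^3 - 3.3904*b^2 - 0.8617*b - 0.279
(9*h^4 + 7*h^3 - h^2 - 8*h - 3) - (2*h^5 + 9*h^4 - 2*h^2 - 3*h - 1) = -2*h^5 + 7*h^3 + h^2 - 5*h - 2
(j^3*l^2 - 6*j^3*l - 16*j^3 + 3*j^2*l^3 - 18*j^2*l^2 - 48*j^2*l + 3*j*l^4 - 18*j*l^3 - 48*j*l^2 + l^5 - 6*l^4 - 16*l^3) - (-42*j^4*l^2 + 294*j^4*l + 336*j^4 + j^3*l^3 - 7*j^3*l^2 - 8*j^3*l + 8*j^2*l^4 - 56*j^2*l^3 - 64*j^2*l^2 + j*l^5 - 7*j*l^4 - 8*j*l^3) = 42*j^4*l^2 - 294*j^4*l - 336*j^4 - j^3*l^3 + 8*j^3*l^2 + 2*j^3*l - 16*j^3 - 8*j^2*l^4 + 59*j^2*l^3 + 46*j^2*l^2 - 48*j^2*l - j*l^5 + 10*j*l^4 - 10*j*l^3 - 48*j*l^2 + l^5 - 6*l^4 - 16*l^3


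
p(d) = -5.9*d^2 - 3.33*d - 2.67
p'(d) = -11.8*d - 3.33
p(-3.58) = -66.37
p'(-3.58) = 38.91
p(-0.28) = -2.20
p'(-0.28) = -0.03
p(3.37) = -80.90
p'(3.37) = -43.10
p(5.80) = -220.46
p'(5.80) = -71.77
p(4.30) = -126.08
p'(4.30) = -54.07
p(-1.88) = -17.26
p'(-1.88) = 18.85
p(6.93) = -309.09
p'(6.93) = -85.10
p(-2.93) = -43.56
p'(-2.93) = 31.24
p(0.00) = -2.67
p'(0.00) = -3.33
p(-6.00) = -195.09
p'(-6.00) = 67.47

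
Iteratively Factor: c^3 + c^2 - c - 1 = (c + 1)*(c^2 - 1) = (c + 1)^2*(c - 1)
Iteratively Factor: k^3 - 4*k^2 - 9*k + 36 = (k - 4)*(k^2 - 9) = (k - 4)*(k + 3)*(k - 3)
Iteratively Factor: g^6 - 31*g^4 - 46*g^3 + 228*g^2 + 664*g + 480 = (g + 2)*(g^5 - 2*g^4 - 27*g^3 + 8*g^2 + 212*g + 240) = (g - 4)*(g + 2)*(g^4 + 2*g^3 - 19*g^2 - 68*g - 60) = (g - 5)*(g - 4)*(g + 2)*(g^3 + 7*g^2 + 16*g + 12) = (g - 5)*(g - 4)*(g + 2)^2*(g^2 + 5*g + 6) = (g - 5)*(g - 4)*(g + 2)^3*(g + 3)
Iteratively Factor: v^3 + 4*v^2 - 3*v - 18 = (v - 2)*(v^2 + 6*v + 9) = (v - 2)*(v + 3)*(v + 3)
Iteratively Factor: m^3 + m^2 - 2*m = (m)*(m^2 + m - 2) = m*(m + 2)*(m - 1)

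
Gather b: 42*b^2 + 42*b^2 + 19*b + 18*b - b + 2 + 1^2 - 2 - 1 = 84*b^2 + 36*b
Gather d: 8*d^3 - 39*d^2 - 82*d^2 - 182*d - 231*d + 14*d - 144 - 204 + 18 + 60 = 8*d^3 - 121*d^2 - 399*d - 270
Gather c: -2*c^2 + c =-2*c^2 + c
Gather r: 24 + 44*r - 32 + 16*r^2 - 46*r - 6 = 16*r^2 - 2*r - 14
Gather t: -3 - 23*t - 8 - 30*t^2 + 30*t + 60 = -30*t^2 + 7*t + 49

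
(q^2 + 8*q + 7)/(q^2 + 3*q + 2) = (q + 7)/(q + 2)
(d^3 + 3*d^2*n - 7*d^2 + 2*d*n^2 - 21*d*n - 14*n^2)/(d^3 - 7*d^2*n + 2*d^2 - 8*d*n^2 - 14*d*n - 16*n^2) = (d^2 + 2*d*n - 7*d - 14*n)/(d^2 - 8*d*n + 2*d - 16*n)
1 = 1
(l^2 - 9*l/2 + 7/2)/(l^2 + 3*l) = (2*l^2 - 9*l + 7)/(2*l*(l + 3))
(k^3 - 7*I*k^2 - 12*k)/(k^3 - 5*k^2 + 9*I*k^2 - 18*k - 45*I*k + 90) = k*(k^2 - 7*I*k - 12)/(k^3 + k^2*(-5 + 9*I) - 9*k*(2 + 5*I) + 90)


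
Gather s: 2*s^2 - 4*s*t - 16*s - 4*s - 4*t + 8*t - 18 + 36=2*s^2 + s*(-4*t - 20) + 4*t + 18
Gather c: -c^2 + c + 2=-c^2 + c + 2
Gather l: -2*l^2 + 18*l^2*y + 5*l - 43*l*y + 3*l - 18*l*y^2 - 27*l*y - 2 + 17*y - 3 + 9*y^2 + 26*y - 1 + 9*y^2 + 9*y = l^2*(18*y - 2) + l*(-18*y^2 - 70*y + 8) + 18*y^2 + 52*y - 6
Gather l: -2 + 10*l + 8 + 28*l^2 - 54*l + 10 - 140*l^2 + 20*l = -112*l^2 - 24*l + 16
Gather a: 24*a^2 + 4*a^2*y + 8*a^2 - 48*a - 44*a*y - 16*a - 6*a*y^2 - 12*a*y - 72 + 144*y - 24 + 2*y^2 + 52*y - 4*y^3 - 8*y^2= a^2*(4*y + 32) + a*(-6*y^2 - 56*y - 64) - 4*y^3 - 6*y^2 + 196*y - 96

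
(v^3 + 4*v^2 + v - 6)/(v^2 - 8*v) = (v^3 + 4*v^2 + v - 6)/(v*(v - 8))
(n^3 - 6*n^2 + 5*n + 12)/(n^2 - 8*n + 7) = (n^3 - 6*n^2 + 5*n + 12)/(n^2 - 8*n + 7)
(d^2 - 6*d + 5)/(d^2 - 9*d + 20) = (d - 1)/(d - 4)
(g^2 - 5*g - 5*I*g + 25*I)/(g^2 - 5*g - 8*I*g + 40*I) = (g - 5*I)/(g - 8*I)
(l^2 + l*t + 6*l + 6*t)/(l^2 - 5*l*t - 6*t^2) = (-l - 6)/(-l + 6*t)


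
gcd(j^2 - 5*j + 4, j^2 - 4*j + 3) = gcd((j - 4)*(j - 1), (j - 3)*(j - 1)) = j - 1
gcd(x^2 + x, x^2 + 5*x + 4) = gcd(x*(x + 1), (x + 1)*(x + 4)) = x + 1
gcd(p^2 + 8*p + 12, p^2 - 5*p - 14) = p + 2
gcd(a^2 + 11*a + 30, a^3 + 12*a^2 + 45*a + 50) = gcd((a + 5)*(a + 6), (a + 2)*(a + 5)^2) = a + 5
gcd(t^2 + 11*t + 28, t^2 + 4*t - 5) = 1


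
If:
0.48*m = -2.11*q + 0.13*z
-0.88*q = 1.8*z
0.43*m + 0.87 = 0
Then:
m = -2.02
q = 0.45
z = -0.22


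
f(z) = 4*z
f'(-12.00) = 4.00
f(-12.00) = -48.00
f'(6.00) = 4.00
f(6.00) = 24.00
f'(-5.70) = 4.00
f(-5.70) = -22.80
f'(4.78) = 4.00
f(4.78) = 19.12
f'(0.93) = 4.00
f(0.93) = 3.72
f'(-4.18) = 4.00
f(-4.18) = -16.72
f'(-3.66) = 4.00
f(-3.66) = -14.64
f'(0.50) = 4.00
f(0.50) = 2.00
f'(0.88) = 4.00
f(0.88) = 3.52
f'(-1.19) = 4.00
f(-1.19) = -4.76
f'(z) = 4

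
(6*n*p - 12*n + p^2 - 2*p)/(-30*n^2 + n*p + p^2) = (p - 2)/(-5*n + p)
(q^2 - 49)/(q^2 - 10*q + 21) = (q + 7)/(q - 3)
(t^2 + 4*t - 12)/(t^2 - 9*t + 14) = (t + 6)/(t - 7)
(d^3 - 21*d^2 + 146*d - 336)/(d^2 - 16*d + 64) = (d^2 - 13*d + 42)/(d - 8)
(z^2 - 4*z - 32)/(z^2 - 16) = (z - 8)/(z - 4)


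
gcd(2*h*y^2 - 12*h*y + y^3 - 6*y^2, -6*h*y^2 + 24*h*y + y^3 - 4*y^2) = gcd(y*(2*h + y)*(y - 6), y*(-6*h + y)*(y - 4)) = y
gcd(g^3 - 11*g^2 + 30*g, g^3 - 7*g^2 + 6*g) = g^2 - 6*g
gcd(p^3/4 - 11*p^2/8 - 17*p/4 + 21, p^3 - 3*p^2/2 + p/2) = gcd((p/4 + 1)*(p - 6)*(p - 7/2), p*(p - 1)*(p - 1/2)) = 1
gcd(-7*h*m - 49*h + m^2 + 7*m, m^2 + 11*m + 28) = m + 7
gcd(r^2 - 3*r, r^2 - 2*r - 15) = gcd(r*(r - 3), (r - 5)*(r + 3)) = 1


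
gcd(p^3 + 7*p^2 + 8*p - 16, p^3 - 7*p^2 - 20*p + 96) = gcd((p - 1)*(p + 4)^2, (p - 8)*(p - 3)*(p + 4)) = p + 4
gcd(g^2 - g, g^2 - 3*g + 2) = g - 1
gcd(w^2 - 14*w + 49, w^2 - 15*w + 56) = w - 7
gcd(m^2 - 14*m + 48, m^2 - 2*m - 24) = m - 6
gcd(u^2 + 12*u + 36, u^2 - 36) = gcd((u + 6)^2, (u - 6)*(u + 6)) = u + 6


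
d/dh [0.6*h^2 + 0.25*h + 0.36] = 1.2*h + 0.25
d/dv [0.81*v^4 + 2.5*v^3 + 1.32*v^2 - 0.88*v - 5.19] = 3.24*v^3 + 7.5*v^2 + 2.64*v - 0.88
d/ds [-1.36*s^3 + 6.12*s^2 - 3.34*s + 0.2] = -4.08*s^2 + 12.24*s - 3.34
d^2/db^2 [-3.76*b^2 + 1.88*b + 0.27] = -7.52000000000000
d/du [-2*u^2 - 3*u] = -4*u - 3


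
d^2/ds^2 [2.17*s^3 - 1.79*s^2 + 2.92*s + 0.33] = 13.02*s - 3.58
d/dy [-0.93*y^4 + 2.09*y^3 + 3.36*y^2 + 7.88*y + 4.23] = -3.72*y^3 + 6.27*y^2 + 6.72*y + 7.88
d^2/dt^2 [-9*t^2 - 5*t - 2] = -18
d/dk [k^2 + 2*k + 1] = 2*k + 2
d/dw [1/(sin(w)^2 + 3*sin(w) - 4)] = -(2*sin(w) + 3)*cos(w)/(sin(w)^2 + 3*sin(w) - 4)^2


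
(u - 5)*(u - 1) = u^2 - 6*u + 5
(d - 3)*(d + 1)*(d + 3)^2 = d^4 + 4*d^3 - 6*d^2 - 36*d - 27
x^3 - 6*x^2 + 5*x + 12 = (x - 4)*(x - 3)*(x + 1)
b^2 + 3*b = b*(b + 3)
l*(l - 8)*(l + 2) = l^3 - 6*l^2 - 16*l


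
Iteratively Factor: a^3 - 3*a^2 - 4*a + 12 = (a + 2)*(a^2 - 5*a + 6) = (a - 3)*(a + 2)*(a - 2)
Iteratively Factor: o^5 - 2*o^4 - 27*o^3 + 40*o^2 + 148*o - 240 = (o + 4)*(o^4 - 6*o^3 - 3*o^2 + 52*o - 60) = (o - 2)*(o + 4)*(o^3 - 4*o^2 - 11*o + 30) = (o - 2)*(o + 3)*(o + 4)*(o^2 - 7*o + 10) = (o - 5)*(o - 2)*(o + 3)*(o + 4)*(o - 2)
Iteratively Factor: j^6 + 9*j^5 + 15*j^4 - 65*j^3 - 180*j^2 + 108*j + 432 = (j - 2)*(j^5 + 11*j^4 + 37*j^3 + 9*j^2 - 162*j - 216) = (j - 2)*(j + 3)*(j^4 + 8*j^3 + 13*j^2 - 30*j - 72) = (j - 2)^2*(j + 3)*(j^3 + 10*j^2 + 33*j + 36) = (j - 2)^2*(j + 3)^2*(j^2 + 7*j + 12) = (j - 2)^2*(j + 3)^2*(j + 4)*(j + 3)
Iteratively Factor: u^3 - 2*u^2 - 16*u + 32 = (u - 2)*(u^2 - 16) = (u - 2)*(u + 4)*(u - 4)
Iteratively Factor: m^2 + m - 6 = (m - 2)*(m + 3)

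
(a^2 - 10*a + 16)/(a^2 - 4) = (a - 8)/(a + 2)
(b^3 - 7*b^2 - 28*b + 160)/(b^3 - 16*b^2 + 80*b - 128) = (b + 5)/(b - 4)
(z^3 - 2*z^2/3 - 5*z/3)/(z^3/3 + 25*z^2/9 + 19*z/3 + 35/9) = 3*z*(3*z - 5)/(3*z^2 + 22*z + 35)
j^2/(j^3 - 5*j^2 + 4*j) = j/(j^2 - 5*j + 4)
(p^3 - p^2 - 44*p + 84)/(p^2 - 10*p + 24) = (p^2 + 5*p - 14)/(p - 4)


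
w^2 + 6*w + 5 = (w + 1)*(w + 5)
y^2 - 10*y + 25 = (y - 5)^2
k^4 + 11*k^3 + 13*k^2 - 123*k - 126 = (k - 3)*(k + 1)*(k + 6)*(k + 7)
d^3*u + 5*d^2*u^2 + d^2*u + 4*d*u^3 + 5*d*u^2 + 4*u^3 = (d + u)*(d + 4*u)*(d*u + u)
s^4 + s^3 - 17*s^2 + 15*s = s*(s - 3)*(s - 1)*(s + 5)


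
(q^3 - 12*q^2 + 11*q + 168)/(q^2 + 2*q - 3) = (q^2 - 15*q + 56)/(q - 1)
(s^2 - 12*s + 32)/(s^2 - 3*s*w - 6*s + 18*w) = (s^2 - 12*s + 32)/(s^2 - 3*s*w - 6*s + 18*w)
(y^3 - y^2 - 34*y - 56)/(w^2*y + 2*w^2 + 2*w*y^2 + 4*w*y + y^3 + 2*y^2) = (y^2 - 3*y - 28)/(w^2 + 2*w*y + y^2)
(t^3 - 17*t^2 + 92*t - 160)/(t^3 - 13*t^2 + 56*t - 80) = (t - 8)/(t - 4)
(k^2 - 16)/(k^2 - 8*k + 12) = (k^2 - 16)/(k^2 - 8*k + 12)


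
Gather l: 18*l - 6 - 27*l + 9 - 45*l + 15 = 18 - 54*l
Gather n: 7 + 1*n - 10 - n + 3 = 0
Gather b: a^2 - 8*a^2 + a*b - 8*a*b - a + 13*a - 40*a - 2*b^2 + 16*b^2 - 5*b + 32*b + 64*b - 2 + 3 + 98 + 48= -7*a^2 - 28*a + 14*b^2 + b*(91 - 7*a) + 147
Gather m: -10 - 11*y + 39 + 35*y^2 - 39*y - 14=35*y^2 - 50*y + 15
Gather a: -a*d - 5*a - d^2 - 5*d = a*(-d - 5) - d^2 - 5*d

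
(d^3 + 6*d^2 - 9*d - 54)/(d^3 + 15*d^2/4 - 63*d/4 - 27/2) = 4*(d + 3)/(4*d + 3)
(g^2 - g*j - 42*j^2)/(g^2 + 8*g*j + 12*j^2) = (g - 7*j)/(g + 2*j)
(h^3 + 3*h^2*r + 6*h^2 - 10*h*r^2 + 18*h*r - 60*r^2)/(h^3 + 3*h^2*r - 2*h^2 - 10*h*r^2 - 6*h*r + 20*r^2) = (h + 6)/(h - 2)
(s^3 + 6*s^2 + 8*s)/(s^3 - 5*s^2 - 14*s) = (s + 4)/(s - 7)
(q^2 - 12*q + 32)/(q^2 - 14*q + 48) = (q - 4)/(q - 6)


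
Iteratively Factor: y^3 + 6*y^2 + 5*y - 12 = (y + 3)*(y^2 + 3*y - 4) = (y + 3)*(y + 4)*(y - 1)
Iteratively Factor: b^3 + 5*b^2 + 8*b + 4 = (b + 2)*(b^2 + 3*b + 2) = (b + 1)*(b + 2)*(b + 2)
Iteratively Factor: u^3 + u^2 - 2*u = (u - 1)*(u^2 + 2*u) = (u - 1)*(u + 2)*(u)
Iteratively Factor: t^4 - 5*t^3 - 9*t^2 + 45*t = (t - 3)*(t^3 - 2*t^2 - 15*t) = t*(t - 3)*(t^2 - 2*t - 15) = t*(t - 3)*(t + 3)*(t - 5)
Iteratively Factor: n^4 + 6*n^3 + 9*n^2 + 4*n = (n)*(n^3 + 6*n^2 + 9*n + 4) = n*(n + 1)*(n^2 + 5*n + 4) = n*(n + 1)^2*(n + 4)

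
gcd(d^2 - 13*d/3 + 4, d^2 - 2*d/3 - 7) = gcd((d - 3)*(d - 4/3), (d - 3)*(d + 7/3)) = d - 3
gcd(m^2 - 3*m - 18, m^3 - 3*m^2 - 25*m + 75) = 1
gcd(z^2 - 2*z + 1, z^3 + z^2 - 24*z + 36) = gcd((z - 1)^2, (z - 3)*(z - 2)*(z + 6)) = 1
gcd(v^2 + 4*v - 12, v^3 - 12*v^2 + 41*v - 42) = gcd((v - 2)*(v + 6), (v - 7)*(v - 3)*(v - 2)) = v - 2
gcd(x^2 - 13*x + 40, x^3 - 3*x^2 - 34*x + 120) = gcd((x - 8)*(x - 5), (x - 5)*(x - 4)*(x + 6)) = x - 5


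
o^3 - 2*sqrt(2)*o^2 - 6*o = o*(o - 3*sqrt(2))*(o + sqrt(2))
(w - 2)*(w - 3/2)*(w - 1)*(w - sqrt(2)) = w^4 - 9*w^3/2 - sqrt(2)*w^3 + 9*sqrt(2)*w^2/2 + 13*w^2/2 - 13*sqrt(2)*w/2 - 3*w + 3*sqrt(2)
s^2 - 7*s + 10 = (s - 5)*(s - 2)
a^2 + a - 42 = (a - 6)*(a + 7)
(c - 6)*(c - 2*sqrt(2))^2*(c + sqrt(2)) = c^4 - 6*c^3 - 3*sqrt(2)*c^3 + 18*sqrt(2)*c^2 + 8*sqrt(2)*c - 48*sqrt(2)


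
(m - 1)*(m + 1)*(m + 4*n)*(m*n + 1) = m^4*n + 4*m^3*n^2 + m^3 + 3*m^2*n - 4*m*n^2 - m - 4*n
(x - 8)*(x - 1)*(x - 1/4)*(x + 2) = x^4 - 29*x^3/4 - 33*x^2/4 + 37*x/2 - 4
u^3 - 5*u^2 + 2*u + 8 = (u - 4)*(u - 2)*(u + 1)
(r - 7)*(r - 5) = r^2 - 12*r + 35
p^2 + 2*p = p*(p + 2)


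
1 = 1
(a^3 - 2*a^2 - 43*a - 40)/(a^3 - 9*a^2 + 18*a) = (a^3 - 2*a^2 - 43*a - 40)/(a*(a^2 - 9*a + 18))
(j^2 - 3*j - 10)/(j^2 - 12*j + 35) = (j + 2)/(j - 7)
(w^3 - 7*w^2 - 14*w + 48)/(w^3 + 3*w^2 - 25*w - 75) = (w^2 - 10*w + 16)/(w^2 - 25)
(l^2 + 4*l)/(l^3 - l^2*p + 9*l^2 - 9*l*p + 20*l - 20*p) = l/(l^2 - l*p + 5*l - 5*p)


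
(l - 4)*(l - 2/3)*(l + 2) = l^3 - 8*l^2/3 - 20*l/3 + 16/3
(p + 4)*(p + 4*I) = p^2 + 4*p + 4*I*p + 16*I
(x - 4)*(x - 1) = x^2 - 5*x + 4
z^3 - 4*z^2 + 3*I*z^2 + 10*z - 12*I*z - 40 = (z - 4)*(z - 2*I)*(z + 5*I)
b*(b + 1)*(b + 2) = b^3 + 3*b^2 + 2*b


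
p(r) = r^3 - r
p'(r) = 3*r^2 - 1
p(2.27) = 9.43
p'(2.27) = 14.46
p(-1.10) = -0.23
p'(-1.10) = 2.63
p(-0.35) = 0.31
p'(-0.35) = -0.63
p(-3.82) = -51.92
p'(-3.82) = 42.78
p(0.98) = -0.04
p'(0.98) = 1.88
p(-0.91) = 0.16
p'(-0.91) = 1.48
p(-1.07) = -0.16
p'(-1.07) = 2.43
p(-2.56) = -14.22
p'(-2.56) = 18.66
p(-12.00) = -1716.00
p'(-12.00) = 431.00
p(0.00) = 0.00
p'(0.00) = -1.00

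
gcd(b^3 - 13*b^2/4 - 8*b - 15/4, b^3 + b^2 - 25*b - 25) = b^2 - 4*b - 5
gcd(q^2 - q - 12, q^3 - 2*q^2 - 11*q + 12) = q^2 - q - 12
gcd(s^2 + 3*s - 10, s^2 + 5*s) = s + 5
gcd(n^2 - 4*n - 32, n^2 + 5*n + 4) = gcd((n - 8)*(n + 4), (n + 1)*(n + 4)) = n + 4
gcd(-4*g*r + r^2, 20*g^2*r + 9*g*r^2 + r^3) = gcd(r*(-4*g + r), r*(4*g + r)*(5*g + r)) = r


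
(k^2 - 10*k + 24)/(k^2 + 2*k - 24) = (k - 6)/(k + 6)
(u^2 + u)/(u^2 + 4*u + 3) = u/(u + 3)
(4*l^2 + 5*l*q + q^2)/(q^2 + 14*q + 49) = (4*l^2 + 5*l*q + q^2)/(q^2 + 14*q + 49)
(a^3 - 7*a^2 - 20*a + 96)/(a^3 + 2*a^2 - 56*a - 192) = (a - 3)/(a + 6)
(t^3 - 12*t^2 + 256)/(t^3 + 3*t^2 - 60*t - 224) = (t - 8)/(t + 7)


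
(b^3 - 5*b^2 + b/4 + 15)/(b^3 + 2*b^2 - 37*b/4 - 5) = (2*b^2 - 5*b - 12)/(2*b^2 + 9*b + 4)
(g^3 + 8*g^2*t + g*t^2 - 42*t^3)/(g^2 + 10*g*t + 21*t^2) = g - 2*t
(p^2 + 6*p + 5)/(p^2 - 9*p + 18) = (p^2 + 6*p + 5)/(p^2 - 9*p + 18)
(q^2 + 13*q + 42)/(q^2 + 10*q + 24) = (q + 7)/(q + 4)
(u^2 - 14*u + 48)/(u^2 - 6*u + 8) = (u^2 - 14*u + 48)/(u^2 - 6*u + 8)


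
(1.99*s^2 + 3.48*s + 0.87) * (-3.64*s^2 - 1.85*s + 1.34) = -7.2436*s^4 - 16.3487*s^3 - 6.9382*s^2 + 3.0537*s + 1.1658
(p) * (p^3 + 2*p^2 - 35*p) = p^4 + 2*p^3 - 35*p^2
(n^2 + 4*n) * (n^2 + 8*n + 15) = n^4 + 12*n^3 + 47*n^2 + 60*n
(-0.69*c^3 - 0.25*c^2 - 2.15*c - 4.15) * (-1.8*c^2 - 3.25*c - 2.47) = 1.242*c^5 + 2.6925*c^4 + 6.3868*c^3 + 15.075*c^2 + 18.798*c + 10.2505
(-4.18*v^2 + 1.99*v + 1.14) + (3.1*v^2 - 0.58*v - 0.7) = -1.08*v^2 + 1.41*v + 0.44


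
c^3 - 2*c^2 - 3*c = c*(c - 3)*(c + 1)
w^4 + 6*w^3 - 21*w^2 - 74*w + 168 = (w - 3)*(w - 2)*(w + 4)*(w + 7)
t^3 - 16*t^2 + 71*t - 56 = (t - 8)*(t - 7)*(t - 1)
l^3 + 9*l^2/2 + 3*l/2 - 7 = (l - 1)*(l + 2)*(l + 7/2)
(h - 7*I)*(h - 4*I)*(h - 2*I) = h^3 - 13*I*h^2 - 50*h + 56*I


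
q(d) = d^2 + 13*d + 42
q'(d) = 2*d + 13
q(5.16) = 135.71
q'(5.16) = 23.32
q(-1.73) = 22.50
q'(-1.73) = 9.54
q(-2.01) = 19.91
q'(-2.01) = 8.98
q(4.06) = 111.26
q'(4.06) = 21.12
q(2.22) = 75.79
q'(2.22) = 17.44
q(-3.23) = 10.44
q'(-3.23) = 6.54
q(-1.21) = 27.73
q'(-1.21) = 10.58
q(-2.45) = 16.15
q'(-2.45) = 8.10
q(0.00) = 42.00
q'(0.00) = 13.00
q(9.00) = 240.00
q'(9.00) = 31.00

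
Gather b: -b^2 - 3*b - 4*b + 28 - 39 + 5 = -b^2 - 7*b - 6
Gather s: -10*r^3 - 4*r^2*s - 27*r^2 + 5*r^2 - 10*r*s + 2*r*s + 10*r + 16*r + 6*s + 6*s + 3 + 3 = -10*r^3 - 22*r^2 + 26*r + s*(-4*r^2 - 8*r + 12) + 6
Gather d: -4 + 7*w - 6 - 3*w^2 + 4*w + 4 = -3*w^2 + 11*w - 6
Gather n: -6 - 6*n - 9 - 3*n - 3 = -9*n - 18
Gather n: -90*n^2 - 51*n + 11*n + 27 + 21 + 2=-90*n^2 - 40*n + 50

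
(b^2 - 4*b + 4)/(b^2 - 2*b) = (b - 2)/b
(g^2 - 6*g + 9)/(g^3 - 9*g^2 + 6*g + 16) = (g^2 - 6*g + 9)/(g^3 - 9*g^2 + 6*g + 16)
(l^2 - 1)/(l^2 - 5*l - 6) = (l - 1)/(l - 6)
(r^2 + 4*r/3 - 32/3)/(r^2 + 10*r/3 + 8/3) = (3*r^2 + 4*r - 32)/(3*r^2 + 10*r + 8)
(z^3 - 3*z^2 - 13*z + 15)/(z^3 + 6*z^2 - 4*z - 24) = (z^3 - 3*z^2 - 13*z + 15)/(z^3 + 6*z^2 - 4*z - 24)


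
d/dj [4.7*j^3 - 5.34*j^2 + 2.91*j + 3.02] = 14.1*j^2 - 10.68*j + 2.91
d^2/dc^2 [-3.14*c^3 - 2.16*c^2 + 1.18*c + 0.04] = -18.84*c - 4.32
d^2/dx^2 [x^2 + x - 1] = 2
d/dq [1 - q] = -1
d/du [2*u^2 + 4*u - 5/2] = 4*u + 4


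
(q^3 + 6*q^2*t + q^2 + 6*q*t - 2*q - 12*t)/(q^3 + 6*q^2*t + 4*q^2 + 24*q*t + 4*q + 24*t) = (q - 1)/(q + 2)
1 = 1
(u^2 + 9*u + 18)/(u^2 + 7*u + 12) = (u + 6)/(u + 4)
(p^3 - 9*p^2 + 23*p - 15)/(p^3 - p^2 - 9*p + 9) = (p - 5)/(p + 3)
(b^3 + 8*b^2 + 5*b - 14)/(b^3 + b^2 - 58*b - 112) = (b - 1)/(b - 8)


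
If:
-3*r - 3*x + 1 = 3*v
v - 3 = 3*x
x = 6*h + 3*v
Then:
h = -4*x/3 - 3/2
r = -4*x - 8/3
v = 3*x + 3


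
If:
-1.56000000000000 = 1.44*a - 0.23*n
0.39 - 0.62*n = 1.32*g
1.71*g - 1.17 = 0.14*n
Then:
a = -1.20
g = 0.63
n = -0.70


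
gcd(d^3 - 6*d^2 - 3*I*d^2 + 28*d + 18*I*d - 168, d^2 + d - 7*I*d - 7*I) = d - 7*I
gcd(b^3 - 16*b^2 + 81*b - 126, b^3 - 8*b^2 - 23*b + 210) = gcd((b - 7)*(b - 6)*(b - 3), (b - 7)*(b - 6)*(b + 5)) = b^2 - 13*b + 42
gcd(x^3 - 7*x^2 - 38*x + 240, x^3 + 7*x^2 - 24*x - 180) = x^2 + x - 30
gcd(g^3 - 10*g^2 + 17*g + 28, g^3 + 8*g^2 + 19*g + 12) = g + 1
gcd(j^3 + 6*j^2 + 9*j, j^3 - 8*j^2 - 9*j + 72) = j + 3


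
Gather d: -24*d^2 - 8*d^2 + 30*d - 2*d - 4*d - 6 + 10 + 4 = -32*d^2 + 24*d + 8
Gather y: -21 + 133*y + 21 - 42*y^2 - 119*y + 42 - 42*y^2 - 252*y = -84*y^2 - 238*y + 42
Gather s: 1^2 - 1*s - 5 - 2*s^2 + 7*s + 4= -2*s^2 + 6*s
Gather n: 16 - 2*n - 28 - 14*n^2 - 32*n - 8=-14*n^2 - 34*n - 20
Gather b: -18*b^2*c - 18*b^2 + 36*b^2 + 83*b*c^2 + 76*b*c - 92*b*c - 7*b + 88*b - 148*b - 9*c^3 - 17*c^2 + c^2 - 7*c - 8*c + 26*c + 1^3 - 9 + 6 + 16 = b^2*(18 - 18*c) + b*(83*c^2 - 16*c - 67) - 9*c^3 - 16*c^2 + 11*c + 14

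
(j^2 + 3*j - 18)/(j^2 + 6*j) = (j - 3)/j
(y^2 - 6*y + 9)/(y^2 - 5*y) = (y^2 - 6*y + 9)/(y*(y - 5))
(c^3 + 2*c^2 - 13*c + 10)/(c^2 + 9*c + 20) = (c^2 - 3*c + 2)/(c + 4)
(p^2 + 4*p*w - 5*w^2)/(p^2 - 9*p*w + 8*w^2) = (p + 5*w)/(p - 8*w)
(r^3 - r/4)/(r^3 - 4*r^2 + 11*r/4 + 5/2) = r*(2*r - 1)/(2*r^2 - 9*r + 10)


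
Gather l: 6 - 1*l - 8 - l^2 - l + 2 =-l^2 - 2*l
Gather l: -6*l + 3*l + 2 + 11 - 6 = 7 - 3*l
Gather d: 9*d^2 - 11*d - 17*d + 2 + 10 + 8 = 9*d^2 - 28*d + 20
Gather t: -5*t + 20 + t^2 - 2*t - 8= t^2 - 7*t + 12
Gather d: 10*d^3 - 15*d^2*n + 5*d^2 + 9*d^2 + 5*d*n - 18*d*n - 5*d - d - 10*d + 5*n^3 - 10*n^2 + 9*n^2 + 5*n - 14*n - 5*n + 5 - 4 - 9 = 10*d^3 + d^2*(14 - 15*n) + d*(-13*n - 16) + 5*n^3 - n^2 - 14*n - 8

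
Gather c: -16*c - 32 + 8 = -16*c - 24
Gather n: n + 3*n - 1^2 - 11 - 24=4*n - 36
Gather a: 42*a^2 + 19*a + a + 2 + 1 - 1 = 42*a^2 + 20*a + 2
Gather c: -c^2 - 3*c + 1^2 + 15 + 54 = -c^2 - 3*c + 70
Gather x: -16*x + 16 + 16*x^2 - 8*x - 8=16*x^2 - 24*x + 8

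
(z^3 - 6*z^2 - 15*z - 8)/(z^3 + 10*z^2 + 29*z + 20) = (z^2 - 7*z - 8)/(z^2 + 9*z + 20)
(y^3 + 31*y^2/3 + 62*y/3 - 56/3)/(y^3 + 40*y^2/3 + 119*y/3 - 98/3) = (y + 4)/(y + 7)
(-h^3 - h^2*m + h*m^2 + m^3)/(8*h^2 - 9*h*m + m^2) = (-h^2 - 2*h*m - m^2)/(8*h - m)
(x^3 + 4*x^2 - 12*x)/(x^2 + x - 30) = x*(x - 2)/(x - 5)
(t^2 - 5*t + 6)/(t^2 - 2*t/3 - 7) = 3*(t - 2)/(3*t + 7)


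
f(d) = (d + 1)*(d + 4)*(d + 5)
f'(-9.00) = 92.00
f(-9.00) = -160.00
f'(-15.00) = 404.00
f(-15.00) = -1540.00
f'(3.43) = 132.89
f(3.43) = 277.47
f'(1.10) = 54.63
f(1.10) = 65.33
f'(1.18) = 56.78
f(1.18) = 69.79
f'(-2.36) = -1.49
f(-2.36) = -5.89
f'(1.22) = 57.87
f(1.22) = 72.08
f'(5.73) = 242.10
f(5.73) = 702.63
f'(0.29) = 35.05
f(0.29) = 29.28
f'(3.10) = 119.83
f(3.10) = 235.79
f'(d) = (d + 1)*(d + 4) + (d + 1)*(d + 5) + (d + 4)*(d + 5)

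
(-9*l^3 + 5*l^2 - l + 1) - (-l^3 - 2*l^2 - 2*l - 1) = -8*l^3 + 7*l^2 + l + 2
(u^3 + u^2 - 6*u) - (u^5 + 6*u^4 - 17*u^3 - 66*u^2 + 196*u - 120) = -u^5 - 6*u^4 + 18*u^3 + 67*u^2 - 202*u + 120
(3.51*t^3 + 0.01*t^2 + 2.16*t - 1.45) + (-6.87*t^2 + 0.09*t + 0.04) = 3.51*t^3 - 6.86*t^2 + 2.25*t - 1.41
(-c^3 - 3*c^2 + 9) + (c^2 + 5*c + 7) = -c^3 - 2*c^2 + 5*c + 16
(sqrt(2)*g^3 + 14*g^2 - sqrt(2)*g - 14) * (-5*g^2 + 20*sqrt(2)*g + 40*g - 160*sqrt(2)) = -5*sqrt(2)*g^5 - 30*g^4 + 40*sqrt(2)*g^4 + 240*g^3 + 285*sqrt(2)*g^3 - 2280*sqrt(2)*g^2 + 30*g^2 - 280*sqrt(2)*g - 240*g + 2240*sqrt(2)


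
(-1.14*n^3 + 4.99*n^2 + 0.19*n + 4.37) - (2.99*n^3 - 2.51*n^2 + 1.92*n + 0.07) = -4.13*n^3 + 7.5*n^2 - 1.73*n + 4.3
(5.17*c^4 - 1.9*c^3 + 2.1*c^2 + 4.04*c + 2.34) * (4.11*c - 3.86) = 21.2487*c^5 - 27.7652*c^4 + 15.965*c^3 + 8.4984*c^2 - 5.977*c - 9.0324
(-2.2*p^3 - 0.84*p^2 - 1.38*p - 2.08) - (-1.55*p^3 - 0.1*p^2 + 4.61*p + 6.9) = -0.65*p^3 - 0.74*p^2 - 5.99*p - 8.98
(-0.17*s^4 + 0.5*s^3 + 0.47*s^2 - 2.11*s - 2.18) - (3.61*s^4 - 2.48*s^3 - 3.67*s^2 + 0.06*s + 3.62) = -3.78*s^4 + 2.98*s^3 + 4.14*s^2 - 2.17*s - 5.8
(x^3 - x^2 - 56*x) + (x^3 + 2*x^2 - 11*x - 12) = 2*x^3 + x^2 - 67*x - 12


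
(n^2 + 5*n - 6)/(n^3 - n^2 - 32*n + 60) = (n - 1)/(n^2 - 7*n + 10)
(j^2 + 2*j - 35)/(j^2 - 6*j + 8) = (j^2 + 2*j - 35)/(j^2 - 6*j + 8)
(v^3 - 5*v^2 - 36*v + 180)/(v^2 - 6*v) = v + 1 - 30/v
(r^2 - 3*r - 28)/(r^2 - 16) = (r - 7)/(r - 4)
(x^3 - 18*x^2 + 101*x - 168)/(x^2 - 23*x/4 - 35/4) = 4*(x^2 - 11*x + 24)/(4*x + 5)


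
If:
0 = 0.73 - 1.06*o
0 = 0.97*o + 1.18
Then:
No Solution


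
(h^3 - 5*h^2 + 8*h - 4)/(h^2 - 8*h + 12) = (h^2 - 3*h + 2)/(h - 6)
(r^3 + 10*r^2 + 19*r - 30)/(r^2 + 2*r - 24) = (r^2 + 4*r - 5)/(r - 4)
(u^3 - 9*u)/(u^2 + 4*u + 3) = u*(u - 3)/(u + 1)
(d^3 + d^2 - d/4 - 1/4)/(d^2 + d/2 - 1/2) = d + 1/2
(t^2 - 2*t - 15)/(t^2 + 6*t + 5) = (t^2 - 2*t - 15)/(t^2 + 6*t + 5)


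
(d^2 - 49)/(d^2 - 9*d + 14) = (d + 7)/(d - 2)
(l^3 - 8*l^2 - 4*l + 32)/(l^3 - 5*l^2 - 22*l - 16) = (l - 2)/(l + 1)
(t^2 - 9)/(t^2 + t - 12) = (t + 3)/(t + 4)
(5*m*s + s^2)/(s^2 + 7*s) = (5*m + s)/(s + 7)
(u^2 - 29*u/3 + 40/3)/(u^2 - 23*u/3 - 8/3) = (3*u - 5)/(3*u + 1)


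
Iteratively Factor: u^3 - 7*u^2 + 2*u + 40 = (u - 5)*(u^2 - 2*u - 8) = (u - 5)*(u - 4)*(u + 2)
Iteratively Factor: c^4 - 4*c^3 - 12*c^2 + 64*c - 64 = (c - 2)*(c^3 - 2*c^2 - 16*c + 32) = (c - 4)*(c - 2)*(c^2 + 2*c - 8) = (c - 4)*(c - 2)*(c + 4)*(c - 2)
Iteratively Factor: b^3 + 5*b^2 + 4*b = (b)*(b^2 + 5*b + 4) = b*(b + 1)*(b + 4)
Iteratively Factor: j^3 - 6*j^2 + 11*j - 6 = (j - 3)*(j^2 - 3*j + 2) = (j - 3)*(j - 1)*(j - 2)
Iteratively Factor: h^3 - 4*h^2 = (h)*(h^2 - 4*h) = h^2*(h - 4)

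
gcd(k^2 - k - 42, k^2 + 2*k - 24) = k + 6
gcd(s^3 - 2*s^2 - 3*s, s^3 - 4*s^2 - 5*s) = s^2 + s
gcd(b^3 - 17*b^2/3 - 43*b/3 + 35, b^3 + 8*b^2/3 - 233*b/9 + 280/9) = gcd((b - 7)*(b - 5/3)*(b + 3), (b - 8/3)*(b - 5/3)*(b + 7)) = b - 5/3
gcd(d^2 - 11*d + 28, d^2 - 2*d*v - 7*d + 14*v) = d - 7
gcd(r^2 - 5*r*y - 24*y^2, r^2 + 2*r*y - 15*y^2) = 1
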